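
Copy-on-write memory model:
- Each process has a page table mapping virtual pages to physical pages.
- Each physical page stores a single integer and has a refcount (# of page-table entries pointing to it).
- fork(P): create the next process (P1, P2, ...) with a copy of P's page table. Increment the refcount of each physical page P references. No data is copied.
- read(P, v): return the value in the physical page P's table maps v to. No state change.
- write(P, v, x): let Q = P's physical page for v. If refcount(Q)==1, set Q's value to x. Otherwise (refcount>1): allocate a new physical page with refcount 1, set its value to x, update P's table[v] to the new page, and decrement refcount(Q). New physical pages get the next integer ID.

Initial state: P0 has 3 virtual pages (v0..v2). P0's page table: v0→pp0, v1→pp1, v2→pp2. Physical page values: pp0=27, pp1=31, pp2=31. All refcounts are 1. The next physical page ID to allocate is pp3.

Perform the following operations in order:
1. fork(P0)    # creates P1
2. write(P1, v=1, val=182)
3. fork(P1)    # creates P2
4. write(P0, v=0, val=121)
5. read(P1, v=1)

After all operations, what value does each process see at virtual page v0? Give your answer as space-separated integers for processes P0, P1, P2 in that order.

Answer: 121 27 27

Derivation:
Op 1: fork(P0) -> P1. 3 ppages; refcounts: pp0:2 pp1:2 pp2:2
Op 2: write(P1, v1, 182). refcount(pp1)=2>1 -> COPY to pp3. 4 ppages; refcounts: pp0:2 pp1:1 pp2:2 pp3:1
Op 3: fork(P1) -> P2. 4 ppages; refcounts: pp0:3 pp1:1 pp2:3 pp3:2
Op 4: write(P0, v0, 121). refcount(pp0)=3>1 -> COPY to pp4. 5 ppages; refcounts: pp0:2 pp1:1 pp2:3 pp3:2 pp4:1
Op 5: read(P1, v1) -> 182. No state change.
P0: v0 -> pp4 = 121
P1: v0 -> pp0 = 27
P2: v0 -> pp0 = 27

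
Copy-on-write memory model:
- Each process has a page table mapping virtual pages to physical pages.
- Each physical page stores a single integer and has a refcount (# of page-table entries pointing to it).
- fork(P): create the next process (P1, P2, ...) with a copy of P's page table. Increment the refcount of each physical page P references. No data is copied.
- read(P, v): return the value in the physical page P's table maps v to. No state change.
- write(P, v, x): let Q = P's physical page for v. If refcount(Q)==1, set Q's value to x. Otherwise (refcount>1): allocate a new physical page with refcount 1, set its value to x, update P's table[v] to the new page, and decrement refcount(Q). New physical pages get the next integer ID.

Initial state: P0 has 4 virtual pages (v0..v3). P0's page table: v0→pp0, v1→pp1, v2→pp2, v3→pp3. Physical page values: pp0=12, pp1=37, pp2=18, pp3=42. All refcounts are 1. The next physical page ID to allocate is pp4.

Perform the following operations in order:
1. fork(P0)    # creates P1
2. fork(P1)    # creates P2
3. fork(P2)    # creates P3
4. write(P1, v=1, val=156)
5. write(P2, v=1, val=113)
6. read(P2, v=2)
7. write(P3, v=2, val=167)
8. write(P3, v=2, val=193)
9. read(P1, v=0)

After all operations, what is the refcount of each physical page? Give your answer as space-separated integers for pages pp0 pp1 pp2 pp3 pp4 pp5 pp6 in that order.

Answer: 4 2 3 4 1 1 1

Derivation:
Op 1: fork(P0) -> P1. 4 ppages; refcounts: pp0:2 pp1:2 pp2:2 pp3:2
Op 2: fork(P1) -> P2. 4 ppages; refcounts: pp0:3 pp1:3 pp2:3 pp3:3
Op 3: fork(P2) -> P3. 4 ppages; refcounts: pp0:4 pp1:4 pp2:4 pp3:4
Op 4: write(P1, v1, 156). refcount(pp1)=4>1 -> COPY to pp4. 5 ppages; refcounts: pp0:4 pp1:3 pp2:4 pp3:4 pp4:1
Op 5: write(P2, v1, 113). refcount(pp1)=3>1 -> COPY to pp5. 6 ppages; refcounts: pp0:4 pp1:2 pp2:4 pp3:4 pp4:1 pp5:1
Op 6: read(P2, v2) -> 18. No state change.
Op 7: write(P3, v2, 167). refcount(pp2)=4>1 -> COPY to pp6. 7 ppages; refcounts: pp0:4 pp1:2 pp2:3 pp3:4 pp4:1 pp5:1 pp6:1
Op 8: write(P3, v2, 193). refcount(pp6)=1 -> write in place. 7 ppages; refcounts: pp0:4 pp1:2 pp2:3 pp3:4 pp4:1 pp5:1 pp6:1
Op 9: read(P1, v0) -> 12. No state change.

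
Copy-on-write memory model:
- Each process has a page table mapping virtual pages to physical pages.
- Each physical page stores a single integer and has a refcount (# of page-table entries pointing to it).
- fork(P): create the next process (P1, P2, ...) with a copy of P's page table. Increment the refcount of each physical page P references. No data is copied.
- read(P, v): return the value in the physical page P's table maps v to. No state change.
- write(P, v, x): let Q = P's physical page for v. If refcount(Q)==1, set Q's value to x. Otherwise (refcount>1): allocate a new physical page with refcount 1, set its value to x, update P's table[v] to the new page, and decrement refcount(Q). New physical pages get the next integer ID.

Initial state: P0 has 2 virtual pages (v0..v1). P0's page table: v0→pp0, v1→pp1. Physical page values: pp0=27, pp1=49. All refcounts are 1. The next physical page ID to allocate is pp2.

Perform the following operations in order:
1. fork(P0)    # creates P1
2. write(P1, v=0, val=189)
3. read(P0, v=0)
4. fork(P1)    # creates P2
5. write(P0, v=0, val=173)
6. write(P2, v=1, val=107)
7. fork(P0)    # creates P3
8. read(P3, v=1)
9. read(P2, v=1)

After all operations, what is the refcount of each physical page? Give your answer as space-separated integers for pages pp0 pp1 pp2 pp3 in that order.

Op 1: fork(P0) -> P1. 2 ppages; refcounts: pp0:2 pp1:2
Op 2: write(P1, v0, 189). refcount(pp0)=2>1 -> COPY to pp2. 3 ppages; refcounts: pp0:1 pp1:2 pp2:1
Op 3: read(P0, v0) -> 27. No state change.
Op 4: fork(P1) -> P2. 3 ppages; refcounts: pp0:1 pp1:3 pp2:2
Op 5: write(P0, v0, 173). refcount(pp0)=1 -> write in place. 3 ppages; refcounts: pp0:1 pp1:3 pp2:2
Op 6: write(P2, v1, 107). refcount(pp1)=3>1 -> COPY to pp3. 4 ppages; refcounts: pp0:1 pp1:2 pp2:2 pp3:1
Op 7: fork(P0) -> P3. 4 ppages; refcounts: pp0:2 pp1:3 pp2:2 pp3:1
Op 8: read(P3, v1) -> 49. No state change.
Op 9: read(P2, v1) -> 107. No state change.

Answer: 2 3 2 1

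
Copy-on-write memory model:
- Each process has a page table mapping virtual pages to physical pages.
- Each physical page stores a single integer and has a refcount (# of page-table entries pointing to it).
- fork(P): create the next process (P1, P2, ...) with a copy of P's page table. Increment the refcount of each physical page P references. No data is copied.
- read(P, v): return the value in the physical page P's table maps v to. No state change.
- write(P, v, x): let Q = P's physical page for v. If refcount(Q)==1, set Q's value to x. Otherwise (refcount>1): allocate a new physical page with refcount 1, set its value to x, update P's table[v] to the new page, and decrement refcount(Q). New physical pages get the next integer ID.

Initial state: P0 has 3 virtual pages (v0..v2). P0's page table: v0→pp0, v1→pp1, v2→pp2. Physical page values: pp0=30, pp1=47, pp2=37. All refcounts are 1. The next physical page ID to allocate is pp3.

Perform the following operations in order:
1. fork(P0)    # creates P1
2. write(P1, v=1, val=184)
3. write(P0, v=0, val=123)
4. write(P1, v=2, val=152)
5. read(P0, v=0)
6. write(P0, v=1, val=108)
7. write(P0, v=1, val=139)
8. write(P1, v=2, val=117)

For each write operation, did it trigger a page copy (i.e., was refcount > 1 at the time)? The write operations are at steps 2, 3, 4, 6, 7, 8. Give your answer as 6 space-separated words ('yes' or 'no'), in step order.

Op 1: fork(P0) -> P1. 3 ppages; refcounts: pp0:2 pp1:2 pp2:2
Op 2: write(P1, v1, 184). refcount(pp1)=2>1 -> COPY to pp3. 4 ppages; refcounts: pp0:2 pp1:1 pp2:2 pp3:1
Op 3: write(P0, v0, 123). refcount(pp0)=2>1 -> COPY to pp4. 5 ppages; refcounts: pp0:1 pp1:1 pp2:2 pp3:1 pp4:1
Op 4: write(P1, v2, 152). refcount(pp2)=2>1 -> COPY to pp5. 6 ppages; refcounts: pp0:1 pp1:1 pp2:1 pp3:1 pp4:1 pp5:1
Op 5: read(P0, v0) -> 123. No state change.
Op 6: write(P0, v1, 108). refcount(pp1)=1 -> write in place. 6 ppages; refcounts: pp0:1 pp1:1 pp2:1 pp3:1 pp4:1 pp5:1
Op 7: write(P0, v1, 139). refcount(pp1)=1 -> write in place. 6 ppages; refcounts: pp0:1 pp1:1 pp2:1 pp3:1 pp4:1 pp5:1
Op 8: write(P1, v2, 117). refcount(pp5)=1 -> write in place. 6 ppages; refcounts: pp0:1 pp1:1 pp2:1 pp3:1 pp4:1 pp5:1

yes yes yes no no no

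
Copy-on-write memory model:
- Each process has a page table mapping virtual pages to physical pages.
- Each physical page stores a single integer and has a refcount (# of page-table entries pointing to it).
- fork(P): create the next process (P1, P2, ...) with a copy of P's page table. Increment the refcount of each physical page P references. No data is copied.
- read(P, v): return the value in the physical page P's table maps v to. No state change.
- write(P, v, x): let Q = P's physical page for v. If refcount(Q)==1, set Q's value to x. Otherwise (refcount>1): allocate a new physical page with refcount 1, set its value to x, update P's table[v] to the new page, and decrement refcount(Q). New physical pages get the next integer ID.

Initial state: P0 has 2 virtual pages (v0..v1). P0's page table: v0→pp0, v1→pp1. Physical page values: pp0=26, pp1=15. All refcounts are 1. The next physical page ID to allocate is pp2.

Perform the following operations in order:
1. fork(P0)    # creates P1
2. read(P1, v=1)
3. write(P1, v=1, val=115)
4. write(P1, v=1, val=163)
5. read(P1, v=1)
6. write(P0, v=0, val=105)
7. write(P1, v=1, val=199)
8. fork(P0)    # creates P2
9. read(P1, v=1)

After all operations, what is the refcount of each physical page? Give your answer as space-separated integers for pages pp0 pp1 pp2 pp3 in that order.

Answer: 1 2 1 2

Derivation:
Op 1: fork(P0) -> P1. 2 ppages; refcounts: pp0:2 pp1:2
Op 2: read(P1, v1) -> 15. No state change.
Op 3: write(P1, v1, 115). refcount(pp1)=2>1 -> COPY to pp2. 3 ppages; refcounts: pp0:2 pp1:1 pp2:1
Op 4: write(P1, v1, 163). refcount(pp2)=1 -> write in place. 3 ppages; refcounts: pp0:2 pp1:1 pp2:1
Op 5: read(P1, v1) -> 163. No state change.
Op 6: write(P0, v0, 105). refcount(pp0)=2>1 -> COPY to pp3. 4 ppages; refcounts: pp0:1 pp1:1 pp2:1 pp3:1
Op 7: write(P1, v1, 199). refcount(pp2)=1 -> write in place. 4 ppages; refcounts: pp0:1 pp1:1 pp2:1 pp3:1
Op 8: fork(P0) -> P2. 4 ppages; refcounts: pp0:1 pp1:2 pp2:1 pp3:2
Op 9: read(P1, v1) -> 199. No state change.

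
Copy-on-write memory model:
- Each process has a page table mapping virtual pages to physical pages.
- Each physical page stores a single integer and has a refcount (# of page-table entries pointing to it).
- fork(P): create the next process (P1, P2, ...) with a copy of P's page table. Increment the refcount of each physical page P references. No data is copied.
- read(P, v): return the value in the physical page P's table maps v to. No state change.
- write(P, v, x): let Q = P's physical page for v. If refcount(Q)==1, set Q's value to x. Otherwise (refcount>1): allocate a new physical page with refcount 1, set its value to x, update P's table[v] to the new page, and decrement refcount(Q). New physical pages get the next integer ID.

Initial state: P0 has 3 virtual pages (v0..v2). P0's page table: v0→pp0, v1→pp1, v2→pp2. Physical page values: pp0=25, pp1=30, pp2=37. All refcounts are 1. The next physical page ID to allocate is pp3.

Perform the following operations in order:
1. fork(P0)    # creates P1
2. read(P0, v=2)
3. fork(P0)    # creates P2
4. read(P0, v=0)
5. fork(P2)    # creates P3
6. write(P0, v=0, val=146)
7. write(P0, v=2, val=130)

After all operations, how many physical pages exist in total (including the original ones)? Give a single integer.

Answer: 5

Derivation:
Op 1: fork(P0) -> P1. 3 ppages; refcounts: pp0:2 pp1:2 pp2:2
Op 2: read(P0, v2) -> 37. No state change.
Op 3: fork(P0) -> P2. 3 ppages; refcounts: pp0:3 pp1:3 pp2:3
Op 4: read(P0, v0) -> 25. No state change.
Op 5: fork(P2) -> P3. 3 ppages; refcounts: pp0:4 pp1:4 pp2:4
Op 6: write(P0, v0, 146). refcount(pp0)=4>1 -> COPY to pp3. 4 ppages; refcounts: pp0:3 pp1:4 pp2:4 pp3:1
Op 7: write(P0, v2, 130). refcount(pp2)=4>1 -> COPY to pp4. 5 ppages; refcounts: pp0:3 pp1:4 pp2:3 pp3:1 pp4:1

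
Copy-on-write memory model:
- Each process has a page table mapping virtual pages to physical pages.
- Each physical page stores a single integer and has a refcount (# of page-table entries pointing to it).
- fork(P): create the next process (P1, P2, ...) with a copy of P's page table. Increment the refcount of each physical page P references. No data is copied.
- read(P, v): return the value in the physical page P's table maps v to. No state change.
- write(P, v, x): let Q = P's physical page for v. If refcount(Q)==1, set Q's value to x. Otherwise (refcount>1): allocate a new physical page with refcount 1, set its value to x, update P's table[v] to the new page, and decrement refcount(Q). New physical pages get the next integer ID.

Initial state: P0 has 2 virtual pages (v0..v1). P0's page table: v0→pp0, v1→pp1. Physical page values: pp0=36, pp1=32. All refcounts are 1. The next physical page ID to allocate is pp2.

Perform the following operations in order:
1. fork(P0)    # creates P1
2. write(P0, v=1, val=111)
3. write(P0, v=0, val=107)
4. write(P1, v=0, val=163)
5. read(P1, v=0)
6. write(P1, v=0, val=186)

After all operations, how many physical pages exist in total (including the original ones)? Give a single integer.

Answer: 4

Derivation:
Op 1: fork(P0) -> P1. 2 ppages; refcounts: pp0:2 pp1:2
Op 2: write(P0, v1, 111). refcount(pp1)=2>1 -> COPY to pp2. 3 ppages; refcounts: pp0:2 pp1:1 pp2:1
Op 3: write(P0, v0, 107). refcount(pp0)=2>1 -> COPY to pp3. 4 ppages; refcounts: pp0:1 pp1:1 pp2:1 pp3:1
Op 4: write(P1, v0, 163). refcount(pp0)=1 -> write in place. 4 ppages; refcounts: pp0:1 pp1:1 pp2:1 pp3:1
Op 5: read(P1, v0) -> 163. No state change.
Op 6: write(P1, v0, 186). refcount(pp0)=1 -> write in place. 4 ppages; refcounts: pp0:1 pp1:1 pp2:1 pp3:1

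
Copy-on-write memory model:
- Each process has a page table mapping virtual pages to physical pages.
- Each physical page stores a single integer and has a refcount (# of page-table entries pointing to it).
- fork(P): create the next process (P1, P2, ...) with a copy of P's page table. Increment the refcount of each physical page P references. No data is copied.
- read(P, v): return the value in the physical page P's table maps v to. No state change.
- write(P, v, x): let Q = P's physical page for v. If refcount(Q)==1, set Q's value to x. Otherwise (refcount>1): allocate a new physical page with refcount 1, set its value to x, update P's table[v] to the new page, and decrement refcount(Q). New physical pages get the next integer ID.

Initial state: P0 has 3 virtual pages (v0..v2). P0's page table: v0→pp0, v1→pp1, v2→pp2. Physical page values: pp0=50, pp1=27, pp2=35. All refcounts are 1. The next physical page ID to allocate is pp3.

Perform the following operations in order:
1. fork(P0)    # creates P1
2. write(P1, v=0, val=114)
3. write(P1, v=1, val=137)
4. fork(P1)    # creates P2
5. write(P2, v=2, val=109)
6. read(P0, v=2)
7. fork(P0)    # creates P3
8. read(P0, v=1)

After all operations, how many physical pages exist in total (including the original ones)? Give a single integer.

Op 1: fork(P0) -> P1. 3 ppages; refcounts: pp0:2 pp1:2 pp2:2
Op 2: write(P1, v0, 114). refcount(pp0)=2>1 -> COPY to pp3. 4 ppages; refcounts: pp0:1 pp1:2 pp2:2 pp3:1
Op 3: write(P1, v1, 137). refcount(pp1)=2>1 -> COPY to pp4. 5 ppages; refcounts: pp0:1 pp1:1 pp2:2 pp3:1 pp4:1
Op 4: fork(P1) -> P2. 5 ppages; refcounts: pp0:1 pp1:1 pp2:3 pp3:2 pp4:2
Op 5: write(P2, v2, 109). refcount(pp2)=3>1 -> COPY to pp5. 6 ppages; refcounts: pp0:1 pp1:1 pp2:2 pp3:2 pp4:2 pp5:1
Op 6: read(P0, v2) -> 35. No state change.
Op 7: fork(P0) -> P3. 6 ppages; refcounts: pp0:2 pp1:2 pp2:3 pp3:2 pp4:2 pp5:1
Op 8: read(P0, v1) -> 27. No state change.

Answer: 6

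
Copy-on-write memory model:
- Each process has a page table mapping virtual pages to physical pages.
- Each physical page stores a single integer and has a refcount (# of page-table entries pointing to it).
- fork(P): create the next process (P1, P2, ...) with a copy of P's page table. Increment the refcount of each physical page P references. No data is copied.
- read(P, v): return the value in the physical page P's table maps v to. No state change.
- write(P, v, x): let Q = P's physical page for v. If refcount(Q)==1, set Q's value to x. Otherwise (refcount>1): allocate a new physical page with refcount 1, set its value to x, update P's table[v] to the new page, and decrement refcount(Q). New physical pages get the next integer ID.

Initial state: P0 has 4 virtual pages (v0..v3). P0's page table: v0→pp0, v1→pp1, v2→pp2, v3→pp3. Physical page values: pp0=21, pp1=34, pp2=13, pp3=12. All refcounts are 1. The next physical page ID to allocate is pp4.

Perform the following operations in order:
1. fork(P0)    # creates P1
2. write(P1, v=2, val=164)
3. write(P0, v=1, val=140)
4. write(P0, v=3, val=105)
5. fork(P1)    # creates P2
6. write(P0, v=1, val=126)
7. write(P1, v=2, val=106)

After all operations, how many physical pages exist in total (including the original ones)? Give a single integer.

Op 1: fork(P0) -> P1. 4 ppages; refcounts: pp0:2 pp1:2 pp2:2 pp3:2
Op 2: write(P1, v2, 164). refcount(pp2)=2>1 -> COPY to pp4. 5 ppages; refcounts: pp0:2 pp1:2 pp2:1 pp3:2 pp4:1
Op 3: write(P0, v1, 140). refcount(pp1)=2>1 -> COPY to pp5. 6 ppages; refcounts: pp0:2 pp1:1 pp2:1 pp3:2 pp4:1 pp5:1
Op 4: write(P0, v3, 105). refcount(pp3)=2>1 -> COPY to pp6. 7 ppages; refcounts: pp0:2 pp1:1 pp2:1 pp3:1 pp4:1 pp5:1 pp6:1
Op 5: fork(P1) -> P2. 7 ppages; refcounts: pp0:3 pp1:2 pp2:1 pp3:2 pp4:2 pp5:1 pp6:1
Op 6: write(P0, v1, 126). refcount(pp5)=1 -> write in place. 7 ppages; refcounts: pp0:3 pp1:2 pp2:1 pp3:2 pp4:2 pp5:1 pp6:1
Op 7: write(P1, v2, 106). refcount(pp4)=2>1 -> COPY to pp7. 8 ppages; refcounts: pp0:3 pp1:2 pp2:1 pp3:2 pp4:1 pp5:1 pp6:1 pp7:1

Answer: 8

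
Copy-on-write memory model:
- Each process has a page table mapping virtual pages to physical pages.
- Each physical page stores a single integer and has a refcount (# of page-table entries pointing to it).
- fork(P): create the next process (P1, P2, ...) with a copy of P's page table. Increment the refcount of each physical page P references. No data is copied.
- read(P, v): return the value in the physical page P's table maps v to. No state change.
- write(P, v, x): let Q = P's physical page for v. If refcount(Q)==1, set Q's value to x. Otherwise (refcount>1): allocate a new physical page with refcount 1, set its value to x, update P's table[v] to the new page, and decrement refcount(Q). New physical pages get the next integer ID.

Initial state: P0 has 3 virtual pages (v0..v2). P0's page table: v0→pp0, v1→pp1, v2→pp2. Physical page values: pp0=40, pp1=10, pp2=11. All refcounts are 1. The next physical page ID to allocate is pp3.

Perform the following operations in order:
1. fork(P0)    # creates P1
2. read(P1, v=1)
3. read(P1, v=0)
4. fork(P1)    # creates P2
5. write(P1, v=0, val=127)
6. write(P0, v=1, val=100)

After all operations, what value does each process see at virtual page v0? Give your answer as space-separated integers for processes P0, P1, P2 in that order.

Op 1: fork(P0) -> P1. 3 ppages; refcounts: pp0:2 pp1:2 pp2:2
Op 2: read(P1, v1) -> 10. No state change.
Op 3: read(P1, v0) -> 40. No state change.
Op 4: fork(P1) -> P2. 3 ppages; refcounts: pp0:3 pp1:3 pp2:3
Op 5: write(P1, v0, 127). refcount(pp0)=3>1 -> COPY to pp3. 4 ppages; refcounts: pp0:2 pp1:3 pp2:3 pp3:1
Op 6: write(P0, v1, 100). refcount(pp1)=3>1 -> COPY to pp4. 5 ppages; refcounts: pp0:2 pp1:2 pp2:3 pp3:1 pp4:1
P0: v0 -> pp0 = 40
P1: v0 -> pp3 = 127
P2: v0 -> pp0 = 40

Answer: 40 127 40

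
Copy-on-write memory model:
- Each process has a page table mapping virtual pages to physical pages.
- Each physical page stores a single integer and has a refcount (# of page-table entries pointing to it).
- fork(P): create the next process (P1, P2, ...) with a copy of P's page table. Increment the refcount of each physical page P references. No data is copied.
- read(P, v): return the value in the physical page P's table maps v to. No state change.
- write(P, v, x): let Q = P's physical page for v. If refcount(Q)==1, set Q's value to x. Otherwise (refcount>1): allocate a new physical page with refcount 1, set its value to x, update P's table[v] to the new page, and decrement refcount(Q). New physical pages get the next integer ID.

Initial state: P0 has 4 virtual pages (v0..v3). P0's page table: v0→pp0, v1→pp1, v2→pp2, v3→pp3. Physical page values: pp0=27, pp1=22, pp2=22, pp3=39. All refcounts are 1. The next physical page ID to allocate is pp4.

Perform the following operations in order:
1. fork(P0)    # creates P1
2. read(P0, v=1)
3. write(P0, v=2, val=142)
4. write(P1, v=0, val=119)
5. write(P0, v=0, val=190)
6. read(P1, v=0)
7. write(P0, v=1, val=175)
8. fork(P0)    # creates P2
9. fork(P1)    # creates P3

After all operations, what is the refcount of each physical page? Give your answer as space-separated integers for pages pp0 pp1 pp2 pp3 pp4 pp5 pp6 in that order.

Op 1: fork(P0) -> P1. 4 ppages; refcounts: pp0:2 pp1:2 pp2:2 pp3:2
Op 2: read(P0, v1) -> 22. No state change.
Op 3: write(P0, v2, 142). refcount(pp2)=2>1 -> COPY to pp4. 5 ppages; refcounts: pp0:2 pp1:2 pp2:1 pp3:2 pp4:1
Op 4: write(P1, v0, 119). refcount(pp0)=2>1 -> COPY to pp5. 6 ppages; refcounts: pp0:1 pp1:2 pp2:1 pp3:2 pp4:1 pp5:1
Op 5: write(P0, v0, 190). refcount(pp0)=1 -> write in place. 6 ppages; refcounts: pp0:1 pp1:2 pp2:1 pp3:2 pp4:1 pp5:1
Op 6: read(P1, v0) -> 119. No state change.
Op 7: write(P0, v1, 175). refcount(pp1)=2>1 -> COPY to pp6. 7 ppages; refcounts: pp0:1 pp1:1 pp2:1 pp3:2 pp4:1 pp5:1 pp6:1
Op 8: fork(P0) -> P2. 7 ppages; refcounts: pp0:2 pp1:1 pp2:1 pp3:3 pp4:2 pp5:1 pp6:2
Op 9: fork(P1) -> P3. 7 ppages; refcounts: pp0:2 pp1:2 pp2:2 pp3:4 pp4:2 pp5:2 pp6:2

Answer: 2 2 2 4 2 2 2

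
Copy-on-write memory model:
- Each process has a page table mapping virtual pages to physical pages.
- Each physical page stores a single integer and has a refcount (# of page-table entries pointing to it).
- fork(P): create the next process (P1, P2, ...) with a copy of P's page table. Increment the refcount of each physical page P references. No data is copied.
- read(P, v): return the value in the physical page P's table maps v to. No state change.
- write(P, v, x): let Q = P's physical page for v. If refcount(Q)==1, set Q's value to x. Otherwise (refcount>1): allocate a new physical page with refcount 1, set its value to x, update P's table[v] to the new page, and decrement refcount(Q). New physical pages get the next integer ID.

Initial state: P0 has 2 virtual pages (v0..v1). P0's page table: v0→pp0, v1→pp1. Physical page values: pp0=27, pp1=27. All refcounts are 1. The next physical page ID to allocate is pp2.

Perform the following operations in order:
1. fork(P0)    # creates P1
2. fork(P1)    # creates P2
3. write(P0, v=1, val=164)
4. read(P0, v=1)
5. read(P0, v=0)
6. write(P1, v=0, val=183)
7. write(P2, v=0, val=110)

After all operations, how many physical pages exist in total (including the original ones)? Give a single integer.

Answer: 5

Derivation:
Op 1: fork(P0) -> P1. 2 ppages; refcounts: pp0:2 pp1:2
Op 2: fork(P1) -> P2. 2 ppages; refcounts: pp0:3 pp1:3
Op 3: write(P0, v1, 164). refcount(pp1)=3>1 -> COPY to pp2. 3 ppages; refcounts: pp0:3 pp1:2 pp2:1
Op 4: read(P0, v1) -> 164. No state change.
Op 5: read(P0, v0) -> 27. No state change.
Op 6: write(P1, v0, 183). refcount(pp0)=3>1 -> COPY to pp3. 4 ppages; refcounts: pp0:2 pp1:2 pp2:1 pp3:1
Op 7: write(P2, v0, 110). refcount(pp0)=2>1 -> COPY to pp4. 5 ppages; refcounts: pp0:1 pp1:2 pp2:1 pp3:1 pp4:1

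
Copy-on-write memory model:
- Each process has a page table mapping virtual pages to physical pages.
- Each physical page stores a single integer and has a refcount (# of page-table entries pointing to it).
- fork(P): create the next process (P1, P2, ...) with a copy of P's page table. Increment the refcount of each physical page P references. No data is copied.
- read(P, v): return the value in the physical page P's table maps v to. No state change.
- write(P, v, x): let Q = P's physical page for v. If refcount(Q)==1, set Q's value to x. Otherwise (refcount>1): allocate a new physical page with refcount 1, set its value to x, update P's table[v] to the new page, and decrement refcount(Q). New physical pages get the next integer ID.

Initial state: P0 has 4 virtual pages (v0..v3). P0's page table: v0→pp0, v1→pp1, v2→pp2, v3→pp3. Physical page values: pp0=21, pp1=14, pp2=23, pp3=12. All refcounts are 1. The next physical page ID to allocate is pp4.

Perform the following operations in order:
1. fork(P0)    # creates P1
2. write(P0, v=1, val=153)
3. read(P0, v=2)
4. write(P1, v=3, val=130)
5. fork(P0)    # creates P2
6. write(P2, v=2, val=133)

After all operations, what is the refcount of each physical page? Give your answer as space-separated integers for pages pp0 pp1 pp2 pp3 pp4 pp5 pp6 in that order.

Op 1: fork(P0) -> P1. 4 ppages; refcounts: pp0:2 pp1:2 pp2:2 pp3:2
Op 2: write(P0, v1, 153). refcount(pp1)=2>1 -> COPY to pp4. 5 ppages; refcounts: pp0:2 pp1:1 pp2:2 pp3:2 pp4:1
Op 3: read(P0, v2) -> 23. No state change.
Op 4: write(P1, v3, 130). refcount(pp3)=2>1 -> COPY to pp5. 6 ppages; refcounts: pp0:2 pp1:1 pp2:2 pp3:1 pp4:1 pp5:1
Op 5: fork(P0) -> P2. 6 ppages; refcounts: pp0:3 pp1:1 pp2:3 pp3:2 pp4:2 pp5:1
Op 6: write(P2, v2, 133). refcount(pp2)=3>1 -> COPY to pp6. 7 ppages; refcounts: pp0:3 pp1:1 pp2:2 pp3:2 pp4:2 pp5:1 pp6:1

Answer: 3 1 2 2 2 1 1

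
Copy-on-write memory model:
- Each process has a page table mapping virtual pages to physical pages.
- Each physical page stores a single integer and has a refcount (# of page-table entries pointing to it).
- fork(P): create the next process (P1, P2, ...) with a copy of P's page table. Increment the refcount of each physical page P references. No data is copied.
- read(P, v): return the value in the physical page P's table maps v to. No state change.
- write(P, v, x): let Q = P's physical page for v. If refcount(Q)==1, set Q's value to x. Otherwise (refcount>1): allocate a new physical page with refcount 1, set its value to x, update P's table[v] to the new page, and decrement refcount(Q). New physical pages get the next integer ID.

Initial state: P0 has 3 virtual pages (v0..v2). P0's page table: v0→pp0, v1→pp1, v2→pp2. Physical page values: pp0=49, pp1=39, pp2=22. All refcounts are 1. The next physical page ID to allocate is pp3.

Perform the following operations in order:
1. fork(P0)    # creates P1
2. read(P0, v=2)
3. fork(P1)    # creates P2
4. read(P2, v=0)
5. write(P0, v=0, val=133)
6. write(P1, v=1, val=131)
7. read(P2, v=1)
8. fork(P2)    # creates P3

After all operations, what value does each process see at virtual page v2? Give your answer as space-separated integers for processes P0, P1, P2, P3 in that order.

Op 1: fork(P0) -> P1. 3 ppages; refcounts: pp0:2 pp1:2 pp2:2
Op 2: read(P0, v2) -> 22. No state change.
Op 3: fork(P1) -> P2. 3 ppages; refcounts: pp0:3 pp1:3 pp2:3
Op 4: read(P2, v0) -> 49. No state change.
Op 5: write(P0, v0, 133). refcount(pp0)=3>1 -> COPY to pp3. 4 ppages; refcounts: pp0:2 pp1:3 pp2:3 pp3:1
Op 6: write(P1, v1, 131). refcount(pp1)=3>1 -> COPY to pp4. 5 ppages; refcounts: pp0:2 pp1:2 pp2:3 pp3:1 pp4:1
Op 7: read(P2, v1) -> 39. No state change.
Op 8: fork(P2) -> P3. 5 ppages; refcounts: pp0:3 pp1:3 pp2:4 pp3:1 pp4:1
P0: v2 -> pp2 = 22
P1: v2 -> pp2 = 22
P2: v2 -> pp2 = 22
P3: v2 -> pp2 = 22

Answer: 22 22 22 22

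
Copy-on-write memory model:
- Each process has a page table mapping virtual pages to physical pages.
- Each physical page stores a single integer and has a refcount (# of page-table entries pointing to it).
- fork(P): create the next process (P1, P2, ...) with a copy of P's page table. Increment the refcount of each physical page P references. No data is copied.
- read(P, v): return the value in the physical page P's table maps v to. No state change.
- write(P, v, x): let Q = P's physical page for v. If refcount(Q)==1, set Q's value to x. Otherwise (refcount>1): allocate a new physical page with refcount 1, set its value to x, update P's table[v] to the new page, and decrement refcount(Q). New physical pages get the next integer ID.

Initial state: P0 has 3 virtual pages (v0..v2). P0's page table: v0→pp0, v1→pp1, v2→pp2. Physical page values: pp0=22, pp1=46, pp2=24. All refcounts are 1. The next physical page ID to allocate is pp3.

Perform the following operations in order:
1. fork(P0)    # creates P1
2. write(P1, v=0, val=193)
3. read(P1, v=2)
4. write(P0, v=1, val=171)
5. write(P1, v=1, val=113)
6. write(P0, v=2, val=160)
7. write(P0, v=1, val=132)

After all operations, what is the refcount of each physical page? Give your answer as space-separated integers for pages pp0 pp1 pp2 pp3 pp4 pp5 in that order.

Answer: 1 1 1 1 1 1

Derivation:
Op 1: fork(P0) -> P1. 3 ppages; refcounts: pp0:2 pp1:2 pp2:2
Op 2: write(P1, v0, 193). refcount(pp0)=2>1 -> COPY to pp3. 4 ppages; refcounts: pp0:1 pp1:2 pp2:2 pp3:1
Op 3: read(P1, v2) -> 24. No state change.
Op 4: write(P0, v1, 171). refcount(pp1)=2>1 -> COPY to pp4. 5 ppages; refcounts: pp0:1 pp1:1 pp2:2 pp3:1 pp4:1
Op 5: write(P1, v1, 113). refcount(pp1)=1 -> write in place. 5 ppages; refcounts: pp0:1 pp1:1 pp2:2 pp3:1 pp4:1
Op 6: write(P0, v2, 160). refcount(pp2)=2>1 -> COPY to pp5. 6 ppages; refcounts: pp0:1 pp1:1 pp2:1 pp3:1 pp4:1 pp5:1
Op 7: write(P0, v1, 132). refcount(pp4)=1 -> write in place. 6 ppages; refcounts: pp0:1 pp1:1 pp2:1 pp3:1 pp4:1 pp5:1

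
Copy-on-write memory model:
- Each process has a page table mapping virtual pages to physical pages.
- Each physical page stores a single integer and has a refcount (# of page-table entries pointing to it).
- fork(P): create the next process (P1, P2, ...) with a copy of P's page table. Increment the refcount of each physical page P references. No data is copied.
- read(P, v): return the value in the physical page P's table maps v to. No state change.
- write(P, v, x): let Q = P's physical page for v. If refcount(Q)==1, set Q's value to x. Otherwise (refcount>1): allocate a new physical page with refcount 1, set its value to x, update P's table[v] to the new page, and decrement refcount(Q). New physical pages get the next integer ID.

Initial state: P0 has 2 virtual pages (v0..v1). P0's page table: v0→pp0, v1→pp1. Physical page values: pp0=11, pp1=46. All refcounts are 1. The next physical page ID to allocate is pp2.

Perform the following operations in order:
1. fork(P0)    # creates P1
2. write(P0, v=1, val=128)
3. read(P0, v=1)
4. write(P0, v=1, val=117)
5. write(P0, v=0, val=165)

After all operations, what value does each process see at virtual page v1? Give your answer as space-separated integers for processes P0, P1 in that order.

Answer: 117 46

Derivation:
Op 1: fork(P0) -> P1. 2 ppages; refcounts: pp0:2 pp1:2
Op 2: write(P0, v1, 128). refcount(pp1)=2>1 -> COPY to pp2. 3 ppages; refcounts: pp0:2 pp1:1 pp2:1
Op 3: read(P0, v1) -> 128. No state change.
Op 4: write(P0, v1, 117). refcount(pp2)=1 -> write in place. 3 ppages; refcounts: pp0:2 pp1:1 pp2:1
Op 5: write(P0, v0, 165). refcount(pp0)=2>1 -> COPY to pp3. 4 ppages; refcounts: pp0:1 pp1:1 pp2:1 pp3:1
P0: v1 -> pp2 = 117
P1: v1 -> pp1 = 46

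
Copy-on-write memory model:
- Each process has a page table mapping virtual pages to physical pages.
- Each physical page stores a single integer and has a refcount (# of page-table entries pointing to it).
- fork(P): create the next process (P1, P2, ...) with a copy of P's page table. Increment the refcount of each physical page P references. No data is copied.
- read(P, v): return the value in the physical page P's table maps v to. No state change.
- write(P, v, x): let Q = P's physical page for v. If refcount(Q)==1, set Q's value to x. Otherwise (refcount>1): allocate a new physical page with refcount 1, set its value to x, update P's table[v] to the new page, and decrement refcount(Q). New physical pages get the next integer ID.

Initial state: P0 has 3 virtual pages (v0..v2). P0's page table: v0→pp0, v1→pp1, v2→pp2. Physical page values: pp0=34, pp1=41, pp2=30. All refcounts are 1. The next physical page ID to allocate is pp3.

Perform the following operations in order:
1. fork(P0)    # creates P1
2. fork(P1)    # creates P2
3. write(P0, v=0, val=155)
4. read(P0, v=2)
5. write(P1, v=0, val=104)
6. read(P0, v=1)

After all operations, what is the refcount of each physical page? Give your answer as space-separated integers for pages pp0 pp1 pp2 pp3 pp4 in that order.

Op 1: fork(P0) -> P1. 3 ppages; refcounts: pp0:2 pp1:2 pp2:2
Op 2: fork(P1) -> P2. 3 ppages; refcounts: pp0:3 pp1:3 pp2:3
Op 3: write(P0, v0, 155). refcount(pp0)=3>1 -> COPY to pp3. 4 ppages; refcounts: pp0:2 pp1:3 pp2:3 pp3:1
Op 4: read(P0, v2) -> 30. No state change.
Op 5: write(P1, v0, 104). refcount(pp0)=2>1 -> COPY to pp4. 5 ppages; refcounts: pp0:1 pp1:3 pp2:3 pp3:1 pp4:1
Op 6: read(P0, v1) -> 41. No state change.

Answer: 1 3 3 1 1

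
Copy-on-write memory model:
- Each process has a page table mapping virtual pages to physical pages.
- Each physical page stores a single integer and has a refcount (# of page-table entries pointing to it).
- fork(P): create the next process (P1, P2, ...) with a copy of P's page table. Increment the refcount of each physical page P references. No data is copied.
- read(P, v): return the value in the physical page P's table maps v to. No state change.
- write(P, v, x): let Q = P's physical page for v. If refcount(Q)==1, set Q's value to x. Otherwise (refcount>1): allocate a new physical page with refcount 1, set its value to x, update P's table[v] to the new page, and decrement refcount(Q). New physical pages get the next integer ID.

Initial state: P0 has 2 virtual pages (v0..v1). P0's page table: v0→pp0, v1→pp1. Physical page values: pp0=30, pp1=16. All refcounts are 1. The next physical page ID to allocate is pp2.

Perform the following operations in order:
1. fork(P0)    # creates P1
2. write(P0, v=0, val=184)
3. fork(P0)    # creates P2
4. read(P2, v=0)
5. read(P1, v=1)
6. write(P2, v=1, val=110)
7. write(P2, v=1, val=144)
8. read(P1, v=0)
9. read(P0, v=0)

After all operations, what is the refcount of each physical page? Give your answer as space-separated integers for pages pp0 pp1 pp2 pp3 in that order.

Answer: 1 2 2 1

Derivation:
Op 1: fork(P0) -> P1. 2 ppages; refcounts: pp0:2 pp1:2
Op 2: write(P0, v0, 184). refcount(pp0)=2>1 -> COPY to pp2. 3 ppages; refcounts: pp0:1 pp1:2 pp2:1
Op 3: fork(P0) -> P2. 3 ppages; refcounts: pp0:1 pp1:3 pp2:2
Op 4: read(P2, v0) -> 184. No state change.
Op 5: read(P1, v1) -> 16. No state change.
Op 6: write(P2, v1, 110). refcount(pp1)=3>1 -> COPY to pp3. 4 ppages; refcounts: pp0:1 pp1:2 pp2:2 pp3:1
Op 7: write(P2, v1, 144). refcount(pp3)=1 -> write in place. 4 ppages; refcounts: pp0:1 pp1:2 pp2:2 pp3:1
Op 8: read(P1, v0) -> 30. No state change.
Op 9: read(P0, v0) -> 184. No state change.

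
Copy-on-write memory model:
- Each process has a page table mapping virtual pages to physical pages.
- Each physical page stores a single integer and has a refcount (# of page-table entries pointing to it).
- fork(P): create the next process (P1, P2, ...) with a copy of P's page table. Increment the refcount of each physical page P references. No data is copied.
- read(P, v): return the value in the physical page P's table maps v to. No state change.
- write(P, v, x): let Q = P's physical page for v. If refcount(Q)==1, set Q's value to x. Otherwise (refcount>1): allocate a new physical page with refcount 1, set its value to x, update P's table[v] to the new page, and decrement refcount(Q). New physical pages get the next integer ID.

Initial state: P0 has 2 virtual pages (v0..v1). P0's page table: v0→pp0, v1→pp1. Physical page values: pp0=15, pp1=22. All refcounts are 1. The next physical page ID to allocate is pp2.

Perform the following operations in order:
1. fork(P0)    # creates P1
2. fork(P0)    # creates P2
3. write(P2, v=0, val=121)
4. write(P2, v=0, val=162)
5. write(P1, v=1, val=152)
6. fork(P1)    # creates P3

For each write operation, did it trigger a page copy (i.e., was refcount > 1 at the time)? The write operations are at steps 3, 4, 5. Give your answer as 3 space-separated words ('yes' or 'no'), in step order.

Op 1: fork(P0) -> P1. 2 ppages; refcounts: pp0:2 pp1:2
Op 2: fork(P0) -> P2. 2 ppages; refcounts: pp0:3 pp1:3
Op 3: write(P2, v0, 121). refcount(pp0)=3>1 -> COPY to pp2. 3 ppages; refcounts: pp0:2 pp1:3 pp2:1
Op 4: write(P2, v0, 162). refcount(pp2)=1 -> write in place. 3 ppages; refcounts: pp0:2 pp1:3 pp2:1
Op 5: write(P1, v1, 152). refcount(pp1)=3>1 -> COPY to pp3. 4 ppages; refcounts: pp0:2 pp1:2 pp2:1 pp3:1
Op 6: fork(P1) -> P3. 4 ppages; refcounts: pp0:3 pp1:2 pp2:1 pp3:2

yes no yes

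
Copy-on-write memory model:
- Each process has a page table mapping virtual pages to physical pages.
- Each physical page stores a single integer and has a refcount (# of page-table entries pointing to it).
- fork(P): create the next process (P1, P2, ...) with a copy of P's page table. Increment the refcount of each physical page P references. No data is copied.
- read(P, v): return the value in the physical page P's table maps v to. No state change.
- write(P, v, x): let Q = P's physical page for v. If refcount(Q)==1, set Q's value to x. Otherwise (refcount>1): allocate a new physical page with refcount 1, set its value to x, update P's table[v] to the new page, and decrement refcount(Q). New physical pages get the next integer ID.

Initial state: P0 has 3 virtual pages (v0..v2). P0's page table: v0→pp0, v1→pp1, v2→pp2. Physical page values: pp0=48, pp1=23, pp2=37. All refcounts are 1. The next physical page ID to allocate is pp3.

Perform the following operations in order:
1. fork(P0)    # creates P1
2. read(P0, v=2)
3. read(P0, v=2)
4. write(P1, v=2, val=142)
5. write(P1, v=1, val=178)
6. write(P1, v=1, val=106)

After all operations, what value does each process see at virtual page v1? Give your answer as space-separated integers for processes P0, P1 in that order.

Answer: 23 106

Derivation:
Op 1: fork(P0) -> P1. 3 ppages; refcounts: pp0:2 pp1:2 pp2:2
Op 2: read(P0, v2) -> 37. No state change.
Op 3: read(P0, v2) -> 37. No state change.
Op 4: write(P1, v2, 142). refcount(pp2)=2>1 -> COPY to pp3. 4 ppages; refcounts: pp0:2 pp1:2 pp2:1 pp3:1
Op 5: write(P1, v1, 178). refcount(pp1)=2>1 -> COPY to pp4. 5 ppages; refcounts: pp0:2 pp1:1 pp2:1 pp3:1 pp4:1
Op 6: write(P1, v1, 106). refcount(pp4)=1 -> write in place. 5 ppages; refcounts: pp0:2 pp1:1 pp2:1 pp3:1 pp4:1
P0: v1 -> pp1 = 23
P1: v1 -> pp4 = 106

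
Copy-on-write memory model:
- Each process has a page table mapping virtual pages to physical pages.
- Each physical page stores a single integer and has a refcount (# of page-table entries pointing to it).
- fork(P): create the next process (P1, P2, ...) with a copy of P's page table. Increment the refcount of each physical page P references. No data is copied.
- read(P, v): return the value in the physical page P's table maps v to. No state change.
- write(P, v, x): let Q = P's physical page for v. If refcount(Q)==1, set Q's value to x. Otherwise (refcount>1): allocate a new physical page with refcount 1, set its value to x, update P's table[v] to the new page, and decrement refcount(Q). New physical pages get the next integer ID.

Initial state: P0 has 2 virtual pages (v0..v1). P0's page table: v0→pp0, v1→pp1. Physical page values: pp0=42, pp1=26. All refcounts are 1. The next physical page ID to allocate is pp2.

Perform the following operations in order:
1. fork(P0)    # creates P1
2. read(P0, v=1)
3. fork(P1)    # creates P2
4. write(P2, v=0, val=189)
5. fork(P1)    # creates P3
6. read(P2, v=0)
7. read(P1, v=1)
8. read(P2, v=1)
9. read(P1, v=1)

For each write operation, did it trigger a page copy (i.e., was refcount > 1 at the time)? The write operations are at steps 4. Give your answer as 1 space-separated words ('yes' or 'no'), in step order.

Op 1: fork(P0) -> P1. 2 ppages; refcounts: pp0:2 pp1:2
Op 2: read(P0, v1) -> 26. No state change.
Op 3: fork(P1) -> P2. 2 ppages; refcounts: pp0:3 pp1:3
Op 4: write(P2, v0, 189). refcount(pp0)=3>1 -> COPY to pp2. 3 ppages; refcounts: pp0:2 pp1:3 pp2:1
Op 5: fork(P1) -> P3. 3 ppages; refcounts: pp0:3 pp1:4 pp2:1
Op 6: read(P2, v0) -> 189. No state change.
Op 7: read(P1, v1) -> 26. No state change.
Op 8: read(P2, v1) -> 26. No state change.
Op 9: read(P1, v1) -> 26. No state change.

yes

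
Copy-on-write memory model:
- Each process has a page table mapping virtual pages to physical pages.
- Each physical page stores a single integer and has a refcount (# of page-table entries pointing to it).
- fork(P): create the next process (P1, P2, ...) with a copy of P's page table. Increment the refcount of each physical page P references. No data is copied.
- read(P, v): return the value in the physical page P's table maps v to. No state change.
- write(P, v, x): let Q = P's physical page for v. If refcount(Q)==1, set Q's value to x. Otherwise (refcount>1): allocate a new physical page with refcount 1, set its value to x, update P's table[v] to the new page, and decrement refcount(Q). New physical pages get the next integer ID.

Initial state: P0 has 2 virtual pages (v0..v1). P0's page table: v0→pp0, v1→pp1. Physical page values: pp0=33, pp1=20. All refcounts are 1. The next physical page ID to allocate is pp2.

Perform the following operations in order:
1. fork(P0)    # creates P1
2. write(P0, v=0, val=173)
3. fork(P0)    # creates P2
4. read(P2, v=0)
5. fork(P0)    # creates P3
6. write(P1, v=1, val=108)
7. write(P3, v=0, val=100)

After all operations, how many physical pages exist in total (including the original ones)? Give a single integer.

Op 1: fork(P0) -> P1. 2 ppages; refcounts: pp0:2 pp1:2
Op 2: write(P0, v0, 173). refcount(pp0)=2>1 -> COPY to pp2. 3 ppages; refcounts: pp0:1 pp1:2 pp2:1
Op 3: fork(P0) -> P2. 3 ppages; refcounts: pp0:1 pp1:3 pp2:2
Op 4: read(P2, v0) -> 173. No state change.
Op 5: fork(P0) -> P3. 3 ppages; refcounts: pp0:1 pp1:4 pp2:3
Op 6: write(P1, v1, 108). refcount(pp1)=4>1 -> COPY to pp3. 4 ppages; refcounts: pp0:1 pp1:3 pp2:3 pp3:1
Op 7: write(P3, v0, 100). refcount(pp2)=3>1 -> COPY to pp4. 5 ppages; refcounts: pp0:1 pp1:3 pp2:2 pp3:1 pp4:1

Answer: 5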